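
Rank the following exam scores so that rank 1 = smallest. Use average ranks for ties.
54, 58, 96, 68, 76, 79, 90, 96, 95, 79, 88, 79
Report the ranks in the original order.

Sorted (ascending): 54, 58, 68, 76, 79, 79, 79, 88, 90, 95, 96, 96
The 3 values of 79 occupy positions 5–7 → average rank 6.
The 2 values of 96 occupy positions 11–12 → average rank (11+12)/2 = 11.5.

1, 2, 11.5, 3, 4, 6, 9, 11.5, 10, 6, 8, 6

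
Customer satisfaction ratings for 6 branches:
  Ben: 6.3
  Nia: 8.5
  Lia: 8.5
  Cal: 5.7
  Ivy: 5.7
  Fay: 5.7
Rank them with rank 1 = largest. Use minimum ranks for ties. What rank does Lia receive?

1

Sorted (descending): 8.5, 8.5, 6.3, 5.7, 5.7, 5.7
The 2 values of 8.5 occupy positions 1–2 → each gets rank 1.
The 3 values of 5.7 occupy positions 4–6 → each gets rank 4.
Lia has value 8.5 → rank 1.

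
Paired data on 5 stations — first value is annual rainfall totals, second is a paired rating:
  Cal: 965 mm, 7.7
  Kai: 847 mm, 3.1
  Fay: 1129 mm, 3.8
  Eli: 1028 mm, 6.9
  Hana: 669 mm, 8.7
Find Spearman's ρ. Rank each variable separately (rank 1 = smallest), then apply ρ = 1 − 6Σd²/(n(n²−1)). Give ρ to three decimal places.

Ranks of variable 1: 3, 2, 5, 4, 1
Ranks of variable 2: 4, 1, 2, 3, 5
d = r₁ − r₂: -1, 1, 3, 1, -4
d²: 1, 1, 9, 1, 16; Σd² = 28
ρ = 1 − 6·28/(5·24) = 1 − 168/120 = -0.400

-0.400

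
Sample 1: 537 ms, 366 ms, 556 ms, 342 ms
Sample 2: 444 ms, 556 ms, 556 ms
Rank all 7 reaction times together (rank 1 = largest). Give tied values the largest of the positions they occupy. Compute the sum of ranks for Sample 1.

Sorted (descending): 556, 556, 556, 537, 444, 366, 342
The 3 values of 556 occupy positions 1–3 → each gets rank 3.
Sample 1 values → pooled ranks: 537→4, 366→6, 556→3, 342→7
Rank sum = 4 + 6 + 3 + 7 = 20

20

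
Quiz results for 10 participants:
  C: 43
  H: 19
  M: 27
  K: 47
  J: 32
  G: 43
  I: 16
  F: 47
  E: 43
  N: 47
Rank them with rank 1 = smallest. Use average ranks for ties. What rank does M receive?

Sorted (ascending): 16, 19, 27, 32, 43, 43, 43, 47, 47, 47
The 3 values of 43 occupy positions 5–7 → average rank 6.
The 3 values of 47 occupy positions 8–10 → average rank 9.
M has value 27 → rank 3.

3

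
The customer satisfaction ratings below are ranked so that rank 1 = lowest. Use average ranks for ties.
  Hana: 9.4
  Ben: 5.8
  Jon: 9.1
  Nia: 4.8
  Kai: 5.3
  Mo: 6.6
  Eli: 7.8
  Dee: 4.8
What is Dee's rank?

1.5

Sorted (ascending): 4.8, 4.8, 5.3, 5.8, 6.6, 7.8, 9.1, 9.4
The 2 values of 4.8 occupy positions 1–2 → average rank (1+2)/2 = 1.5.
Dee has value 4.8 → rank 1.5.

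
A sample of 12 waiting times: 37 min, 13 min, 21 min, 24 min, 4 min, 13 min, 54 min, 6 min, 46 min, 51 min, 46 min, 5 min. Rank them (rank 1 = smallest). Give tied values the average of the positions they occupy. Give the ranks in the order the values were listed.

8, 4.5, 6, 7, 1, 4.5, 12, 3, 9.5, 11, 9.5, 2

Sorted (ascending): 4, 5, 6, 13, 13, 21, 24, 37, 46, 46, 51, 54
The 2 values of 13 occupy positions 4–5 → average rank (4+5)/2 = 4.5.
The 2 values of 46 occupy positions 9–10 → average rank (9+10)/2 = 9.5.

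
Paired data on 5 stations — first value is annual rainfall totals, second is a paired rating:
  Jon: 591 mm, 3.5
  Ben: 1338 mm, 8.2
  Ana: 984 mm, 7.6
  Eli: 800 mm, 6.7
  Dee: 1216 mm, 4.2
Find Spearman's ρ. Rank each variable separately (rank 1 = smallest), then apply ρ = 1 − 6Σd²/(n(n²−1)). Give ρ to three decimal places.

0.700

Ranks of variable 1: 1, 5, 3, 2, 4
Ranks of variable 2: 1, 5, 4, 3, 2
d = r₁ − r₂: 0, 0, -1, -1, 2
d²: 0, 0, 1, 1, 4; Σd² = 6
ρ = 1 − 6·6/(5·24) = 1 − 36/120 = 0.700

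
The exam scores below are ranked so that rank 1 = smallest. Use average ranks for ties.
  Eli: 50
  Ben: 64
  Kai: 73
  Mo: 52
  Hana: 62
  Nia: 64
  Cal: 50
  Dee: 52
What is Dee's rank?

3.5

Sorted (ascending): 50, 50, 52, 52, 62, 64, 64, 73
The 2 values of 50 occupy positions 1–2 → average rank (1+2)/2 = 1.5.
The 2 values of 52 occupy positions 3–4 → average rank (3+4)/2 = 3.5.
The 2 values of 64 occupy positions 6–7 → average rank (6+7)/2 = 6.5.
Dee has value 52 → rank 3.5.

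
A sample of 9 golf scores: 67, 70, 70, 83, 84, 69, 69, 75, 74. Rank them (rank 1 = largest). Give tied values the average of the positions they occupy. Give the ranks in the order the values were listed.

Sorted (descending): 84, 83, 75, 74, 70, 70, 69, 69, 67
The 2 values of 70 occupy positions 5–6 → average rank (5+6)/2 = 5.5.
The 2 values of 69 occupy positions 7–8 → average rank (7+8)/2 = 7.5.

9, 5.5, 5.5, 2, 1, 7.5, 7.5, 3, 4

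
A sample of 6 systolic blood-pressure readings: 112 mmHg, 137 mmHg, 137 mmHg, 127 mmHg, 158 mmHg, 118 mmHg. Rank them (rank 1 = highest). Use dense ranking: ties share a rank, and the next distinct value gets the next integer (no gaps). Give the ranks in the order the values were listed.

5, 2, 2, 3, 1, 4

Sorted (descending): 158, 137, 137, 127, 118, 112
The 2 values of 137 share dense rank 2.
Remaining distinct values take the next consecutive integers.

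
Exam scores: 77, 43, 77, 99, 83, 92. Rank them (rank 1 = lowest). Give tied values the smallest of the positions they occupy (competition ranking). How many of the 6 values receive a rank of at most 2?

3

Sorted (ascending): 43, 77, 77, 83, 92, 99
The 2 values of 77 occupy positions 2–3 → each gets rank 2.
Ranks ≤ 2: {1, 2, 2} → 3 values.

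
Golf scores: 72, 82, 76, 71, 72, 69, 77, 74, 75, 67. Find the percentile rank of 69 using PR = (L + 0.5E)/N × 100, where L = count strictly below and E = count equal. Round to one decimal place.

15.0

N = 10.
Strictly below 69: 1. Equal to 69: 1.
PR = (1 + 0.5·1)/10 × 100 = 15.0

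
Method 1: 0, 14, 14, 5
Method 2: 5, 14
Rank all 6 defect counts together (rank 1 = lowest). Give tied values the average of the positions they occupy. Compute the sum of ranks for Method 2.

Sorted (ascending): 0, 5, 5, 14, 14, 14
The 2 values of 5 occupy positions 2–3 → average rank (2+3)/2 = 2.5.
The 3 values of 14 occupy positions 4–6 → average rank 5.
Method 2 values → pooled ranks: 5→2.5, 14→5
Rank sum = 2.5 + 5 = 7.5

7.5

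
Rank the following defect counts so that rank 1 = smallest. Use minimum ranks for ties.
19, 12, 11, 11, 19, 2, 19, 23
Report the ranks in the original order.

5, 4, 2, 2, 5, 1, 5, 8

Sorted (ascending): 2, 11, 11, 12, 19, 19, 19, 23
The 2 values of 11 occupy positions 2–3 → each gets rank 2.
The 3 values of 19 occupy positions 5–7 → each gets rank 5.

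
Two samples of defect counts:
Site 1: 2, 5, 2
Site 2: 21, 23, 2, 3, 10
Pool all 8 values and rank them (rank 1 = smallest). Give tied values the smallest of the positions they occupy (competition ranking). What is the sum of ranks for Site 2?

26

Sorted (ascending): 2, 2, 2, 3, 5, 10, 21, 23
The 3 values of 2 occupy positions 1–3 → each gets rank 1.
Site 2 values → pooled ranks: 21→7, 23→8, 2→1, 3→4, 10→6
Rank sum = 7 + 8 + 1 + 4 + 6 = 26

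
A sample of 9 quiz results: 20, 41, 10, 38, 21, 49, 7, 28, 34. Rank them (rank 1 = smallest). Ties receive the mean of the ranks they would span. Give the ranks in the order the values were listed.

Sorted (ascending): 7, 10, 20, 21, 28, 34, 38, 41, 49
No ties — each value takes its position as its rank.

3, 8, 2, 7, 4, 9, 1, 5, 6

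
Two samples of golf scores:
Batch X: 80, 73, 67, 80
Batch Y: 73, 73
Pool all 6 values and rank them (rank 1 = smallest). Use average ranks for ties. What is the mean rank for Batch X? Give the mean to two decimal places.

3.75

Sorted (ascending): 67, 73, 73, 73, 80, 80
The 3 values of 73 occupy positions 2–4 → average rank 3.
The 2 values of 80 occupy positions 5–6 → average rank (5+6)/2 = 5.5.
Batch X values → pooled ranks: 80→5.5, 73→3, 67→1, 80→5.5
Mean rank = (5.5 + 3 + 1 + 5.5) / 4 = 3.75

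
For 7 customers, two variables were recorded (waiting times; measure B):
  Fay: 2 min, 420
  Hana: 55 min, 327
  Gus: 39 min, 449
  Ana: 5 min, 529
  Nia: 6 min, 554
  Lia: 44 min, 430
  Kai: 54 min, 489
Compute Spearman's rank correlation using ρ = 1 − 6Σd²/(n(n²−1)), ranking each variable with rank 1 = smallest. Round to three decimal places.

-0.321

Ranks of variable 1: 1, 7, 4, 2, 3, 5, 6
Ranks of variable 2: 2, 1, 4, 6, 7, 3, 5
d = r₁ − r₂: -1, 6, 0, -4, -4, 2, 1
d²: 1, 36, 0, 16, 16, 4, 1; Σd² = 74
ρ = 1 − 6·74/(7·48) = 1 − 444/336 = -0.321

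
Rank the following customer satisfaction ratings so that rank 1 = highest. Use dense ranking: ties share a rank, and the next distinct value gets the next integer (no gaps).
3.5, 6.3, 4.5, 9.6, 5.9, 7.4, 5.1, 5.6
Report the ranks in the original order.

8, 3, 7, 1, 4, 2, 6, 5

Sorted (descending): 9.6, 7.4, 6.3, 5.9, 5.6, 5.1, 4.5, 3.5
No ties — each value takes its position as its rank.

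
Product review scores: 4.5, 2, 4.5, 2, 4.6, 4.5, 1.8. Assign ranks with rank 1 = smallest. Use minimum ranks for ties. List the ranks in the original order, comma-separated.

4, 2, 4, 2, 7, 4, 1

Sorted (ascending): 1.8, 2, 2, 4.5, 4.5, 4.5, 4.6
The 2 values of 2 occupy positions 2–3 → each gets rank 2.
The 3 values of 4.5 occupy positions 4–6 → each gets rank 4.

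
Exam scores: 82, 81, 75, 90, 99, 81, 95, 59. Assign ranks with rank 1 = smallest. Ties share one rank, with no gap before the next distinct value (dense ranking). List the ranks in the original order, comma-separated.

4, 3, 2, 5, 7, 3, 6, 1

Sorted (ascending): 59, 75, 81, 81, 82, 90, 95, 99
The 2 values of 81 share dense rank 3.
Remaining distinct values take the next consecutive integers.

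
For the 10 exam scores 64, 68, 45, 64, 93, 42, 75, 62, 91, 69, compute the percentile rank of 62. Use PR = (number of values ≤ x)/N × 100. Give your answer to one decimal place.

N = 10.
Strictly below 62: 2. Equal to 62: 1.
PR = 3/10 × 100 = 30.0

30.0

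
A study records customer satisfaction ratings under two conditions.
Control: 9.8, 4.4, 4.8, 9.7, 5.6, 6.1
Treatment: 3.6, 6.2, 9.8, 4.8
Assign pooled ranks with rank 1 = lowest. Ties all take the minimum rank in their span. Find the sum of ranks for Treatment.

20

Sorted (ascending): 3.6, 4.4, 4.8, 4.8, 5.6, 6.1, 6.2, 9.7, 9.8, 9.8
The 2 values of 4.8 occupy positions 3–4 → each gets rank 3.
The 2 values of 9.8 occupy positions 9–10 → each gets rank 9.
Treatment values → pooled ranks: 3.6→1, 6.2→7, 9.8→9, 4.8→3
Rank sum = 1 + 7 + 9 + 3 = 20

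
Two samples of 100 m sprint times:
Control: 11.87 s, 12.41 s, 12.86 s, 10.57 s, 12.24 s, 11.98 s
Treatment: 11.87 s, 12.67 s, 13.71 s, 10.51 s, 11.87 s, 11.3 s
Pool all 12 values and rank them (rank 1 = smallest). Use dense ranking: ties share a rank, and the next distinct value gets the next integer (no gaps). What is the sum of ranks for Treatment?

Sorted (ascending): 10.51, 10.57, 11.3, 11.87, 11.87, 11.87, 11.98, 12.24, 12.41, 12.67, 12.86, 13.71
The 3 values of 11.87 share dense rank 4.
Remaining distinct values take the next consecutive integers.
Treatment values → pooled ranks: 11.87→4, 12.67→8, 13.71→10, 10.51→1, 11.87→4, 11.3→3
Rank sum = 4 + 8 + 10 + 1 + 4 + 3 = 30

30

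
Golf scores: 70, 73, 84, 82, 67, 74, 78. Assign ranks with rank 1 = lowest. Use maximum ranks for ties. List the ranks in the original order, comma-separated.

2, 3, 7, 6, 1, 4, 5

Sorted (ascending): 67, 70, 73, 74, 78, 82, 84
No ties — each value takes its position as its rank.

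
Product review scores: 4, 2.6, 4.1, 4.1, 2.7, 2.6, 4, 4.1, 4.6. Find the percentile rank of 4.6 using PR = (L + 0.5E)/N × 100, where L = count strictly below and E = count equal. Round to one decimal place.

N = 9.
Strictly below 4.6: 8. Equal to 4.6: 1.
PR = (8 + 0.5·1)/9 × 100 = 94.4

94.4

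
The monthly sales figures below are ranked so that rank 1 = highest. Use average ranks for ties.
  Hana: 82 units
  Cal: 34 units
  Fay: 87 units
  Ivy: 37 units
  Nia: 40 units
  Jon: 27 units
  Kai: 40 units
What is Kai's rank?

Sorted (descending): 87, 82, 40, 40, 37, 34, 27
The 2 values of 40 occupy positions 3–4 → average rank (3+4)/2 = 3.5.
Kai has value 40 units → rank 3.5.

3.5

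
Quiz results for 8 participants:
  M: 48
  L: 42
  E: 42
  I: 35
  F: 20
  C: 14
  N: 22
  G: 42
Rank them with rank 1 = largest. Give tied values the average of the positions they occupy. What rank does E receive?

3

Sorted (descending): 48, 42, 42, 42, 35, 22, 20, 14
The 3 values of 42 occupy positions 2–4 → average rank 3.
E has value 42 → rank 3.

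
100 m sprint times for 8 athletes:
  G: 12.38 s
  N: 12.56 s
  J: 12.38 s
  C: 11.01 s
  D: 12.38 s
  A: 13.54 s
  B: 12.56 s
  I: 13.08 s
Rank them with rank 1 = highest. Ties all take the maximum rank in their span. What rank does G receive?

Sorted (descending): 13.54, 13.08, 12.56, 12.56, 12.38, 12.38, 12.38, 11.01
The 2 values of 12.56 occupy positions 3–4 → each gets rank 4.
The 3 values of 12.38 occupy positions 5–7 → each gets rank 7.
G has value 12.38 s → rank 7.

7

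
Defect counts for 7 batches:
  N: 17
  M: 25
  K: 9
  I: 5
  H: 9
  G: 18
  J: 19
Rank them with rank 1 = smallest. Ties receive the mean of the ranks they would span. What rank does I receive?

1

Sorted (ascending): 5, 9, 9, 17, 18, 19, 25
The 2 values of 9 occupy positions 2–3 → average rank (2+3)/2 = 2.5.
I has value 5 → rank 1.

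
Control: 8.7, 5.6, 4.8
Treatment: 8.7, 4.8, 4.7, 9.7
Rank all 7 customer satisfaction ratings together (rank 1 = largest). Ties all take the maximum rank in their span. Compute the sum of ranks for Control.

Sorted (descending): 9.7, 8.7, 8.7, 5.6, 4.8, 4.8, 4.7
The 2 values of 8.7 occupy positions 2–3 → each gets rank 3.
The 2 values of 4.8 occupy positions 5–6 → each gets rank 6.
Control values → pooled ranks: 8.7→3, 5.6→4, 4.8→6
Rank sum = 3 + 4 + 6 = 13

13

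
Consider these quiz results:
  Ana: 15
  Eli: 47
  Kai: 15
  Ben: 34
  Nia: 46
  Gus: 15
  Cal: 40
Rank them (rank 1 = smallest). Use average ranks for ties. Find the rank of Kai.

2

Sorted (ascending): 15, 15, 15, 34, 40, 46, 47
The 3 values of 15 occupy positions 1–3 → average rank 2.
Kai has value 15 → rank 2.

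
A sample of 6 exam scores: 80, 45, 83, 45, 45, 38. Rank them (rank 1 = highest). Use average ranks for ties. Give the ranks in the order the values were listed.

Sorted (descending): 83, 80, 45, 45, 45, 38
The 3 values of 45 occupy positions 3–5 → average rank 4.

2, 4, 1, 4, 4, 6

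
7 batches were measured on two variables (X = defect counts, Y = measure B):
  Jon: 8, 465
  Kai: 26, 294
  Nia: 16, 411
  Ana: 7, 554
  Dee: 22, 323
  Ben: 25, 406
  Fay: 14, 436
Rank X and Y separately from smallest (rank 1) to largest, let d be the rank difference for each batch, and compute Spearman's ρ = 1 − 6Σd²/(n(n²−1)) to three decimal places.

Ranks of variable 1: 2, 7, 4, 1, 5, 6, 3
Ranks of variable 2: 6, 1, 4, 7, 2, 3, 5
d = r₁ − r₂: -4, 6, 0, -6, 3, 3, -2
d²: 16, 36, 0, 36, 9, 9, 4; Σd² = 110
ρ = 1 − 6·110/(7·48) = 1 − 660/336 = -0.964

-0.964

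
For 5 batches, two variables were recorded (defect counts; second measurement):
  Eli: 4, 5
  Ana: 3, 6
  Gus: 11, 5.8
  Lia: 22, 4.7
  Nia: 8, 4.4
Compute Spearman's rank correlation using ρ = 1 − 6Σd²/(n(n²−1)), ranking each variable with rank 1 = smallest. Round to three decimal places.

Ranks of variable 1: 2, 1, 4, 5, 3
Ranks of variable 2: 3, 5, 4, 2, 1
d = r₁ − r₂: -1, -4, 0, 3, 2
d²: 1, 16, 0, 9, 4; Σd² = 30
ρ = 1 − 6·30/(5·24) = 1 − 180/120 = -0.500

-0.500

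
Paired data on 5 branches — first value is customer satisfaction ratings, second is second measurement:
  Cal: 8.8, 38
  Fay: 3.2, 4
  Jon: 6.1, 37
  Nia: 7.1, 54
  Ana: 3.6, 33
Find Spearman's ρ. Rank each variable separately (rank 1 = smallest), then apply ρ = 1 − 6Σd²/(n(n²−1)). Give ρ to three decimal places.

0.900

Ranks of variable 1: 5, 1, 3, 4, 2
Ranks of variable 2: 4, 1, 3, 5, 2
d = r₁ − r₂: 1, 0, 0, -1, 0
d²: 1, 0, 0, 1, 0; Σd² = 2
ρ = 1 − 6·2/(5·24) = 1 − 12/120 = 0.900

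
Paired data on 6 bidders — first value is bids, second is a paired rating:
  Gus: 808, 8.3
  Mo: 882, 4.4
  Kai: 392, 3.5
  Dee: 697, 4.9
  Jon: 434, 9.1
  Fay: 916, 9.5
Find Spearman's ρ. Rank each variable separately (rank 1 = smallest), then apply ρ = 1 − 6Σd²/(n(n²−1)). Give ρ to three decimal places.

0.486

Ranks of variable 1: 4, 5, 1, 3, 2, 6
Ranks of variable 2: 4, 2, 1, 3, 5, 6
d = r₁ − r₂: 0, 3, 0, 0, -3, 0
d²: 0, 9, 0, 0, 9, 0; Σd² = 18
ρ = 1 − 6·18/(6·35) = 1 − 108/210 = 0.486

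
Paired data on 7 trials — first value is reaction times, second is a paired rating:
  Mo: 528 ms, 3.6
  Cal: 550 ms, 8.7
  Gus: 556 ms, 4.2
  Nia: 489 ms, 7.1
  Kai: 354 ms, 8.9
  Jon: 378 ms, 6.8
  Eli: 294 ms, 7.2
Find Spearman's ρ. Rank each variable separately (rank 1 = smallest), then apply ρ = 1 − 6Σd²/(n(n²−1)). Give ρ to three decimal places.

-0.464

Ranks of variable 1: 5, 6, 7, 4, 2, 3, 1
Ranks of variable 2: 1, 6, 2, 4, 7, 3, 5
d = r₁ − r₂: 4, 0, 5, 0, -5, 0, -4
d²: 16, 0, 25, 0, 25, 0, 16; Σd² = 82
ρ = 1 − 6·82/(7·48) = 1 − 492/336 = -0.464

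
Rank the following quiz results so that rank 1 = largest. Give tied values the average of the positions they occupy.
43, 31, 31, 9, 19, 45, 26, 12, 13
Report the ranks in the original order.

Sorted (descending): 45, 43, 31, 31, 26, 19, 13, 12, 9
The 2 values of 31 occupy positions 3–4 → average rank (3+4)/2 = 3.5.

2, 3.5, 3.5, 9, 6, 1, 5, 8, 7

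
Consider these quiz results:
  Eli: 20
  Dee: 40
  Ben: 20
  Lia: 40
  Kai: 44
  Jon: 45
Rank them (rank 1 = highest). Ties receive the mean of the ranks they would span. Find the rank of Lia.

3.5

Sorted (descending): 45, 44, 40, 40, 20, 20
The 2 values of 40 occupy positions 3–4 → average rank (3+4)/2 = 3.5.
The 2 values of 20 occupy positions 5–6 → average rank (5+6)/2 = 5.5.
Lia has value 40 → rank 3.5.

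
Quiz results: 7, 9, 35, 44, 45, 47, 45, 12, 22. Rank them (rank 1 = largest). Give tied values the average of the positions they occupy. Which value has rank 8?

Sorted (descending): 47, 45, 45, 44, 35, 22, 12, 9, 7
The 2 values of 45 occupy positions 2–3 → average rank (2+3)/2 = 2.5.
Rank 8 → value 9.

9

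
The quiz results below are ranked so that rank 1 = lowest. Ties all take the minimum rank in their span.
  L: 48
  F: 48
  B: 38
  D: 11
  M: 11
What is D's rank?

Sorted (ascending): 11, 11, 38, 48, 48
The 2 values of 11 occupy positions 1–2 → each gets rank 1.
The 2 values of 48 occupy positions 4–5 → each gets rank 4.
D has value 11 → rank 1.

1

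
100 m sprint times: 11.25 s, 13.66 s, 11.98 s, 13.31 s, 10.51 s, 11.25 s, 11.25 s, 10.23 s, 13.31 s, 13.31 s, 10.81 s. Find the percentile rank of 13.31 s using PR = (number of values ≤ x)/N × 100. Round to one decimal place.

N = 11.
Strictly below 13.31: 7. Equal to 13.31: 3.
PR = 10/11 × 100 = 90.9

90.9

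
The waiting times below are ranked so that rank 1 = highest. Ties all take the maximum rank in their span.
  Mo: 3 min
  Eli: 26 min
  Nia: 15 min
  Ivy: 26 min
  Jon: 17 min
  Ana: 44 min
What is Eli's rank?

3

Sorted (descending): 44, 26, 26, 17, 15, 3
The 2 values of 26 occupy positions 2–3 → each gets rank 3.
Eli has value 26 min → rank 3.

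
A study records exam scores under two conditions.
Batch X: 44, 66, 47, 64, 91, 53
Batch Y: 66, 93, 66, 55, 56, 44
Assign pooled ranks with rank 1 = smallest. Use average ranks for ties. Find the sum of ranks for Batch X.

Sorted (ascending): 44, 44, 47, 53, 55, 56, 64, 66, 66, 66, 91, 93
The 2 values of 44 occupy positions 1–2 → average rank (1+2)/2 = 1.5.
The 3 values of 66 occupy positions 8–10 → average rank 9.
Batch X values → pooled ranks: 44→1.5, 66→9, 47→3, 64→7, 91→11, 53→4
Rank sum = 1.5 + 9 + 3 + 7 + 11 + 4 = 35.5

35.5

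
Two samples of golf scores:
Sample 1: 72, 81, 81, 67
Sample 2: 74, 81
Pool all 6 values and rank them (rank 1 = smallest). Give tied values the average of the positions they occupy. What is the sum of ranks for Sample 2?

Sorted (ascending): 67, 72, 74, 81, 81, 81
The 3 values of 81 occupy positions 4–6 → average rank 5.
Sample 2 values → pooled ranks: 74→3, 81→5
Rank sum = 3 + 5 = 8

8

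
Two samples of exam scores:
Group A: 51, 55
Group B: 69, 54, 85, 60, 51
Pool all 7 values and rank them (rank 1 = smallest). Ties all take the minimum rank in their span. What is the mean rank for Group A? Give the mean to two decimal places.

2.50

Sorted (ascending): 51, 51, 54, 55, 60, 69, 85
The 2 values of 51 occupy positions 1–2 → each gets rank 1.
Group A values → pooled ranks: 51→1, 55→4
Mean rank = (1 + 4) / 2 = 2.50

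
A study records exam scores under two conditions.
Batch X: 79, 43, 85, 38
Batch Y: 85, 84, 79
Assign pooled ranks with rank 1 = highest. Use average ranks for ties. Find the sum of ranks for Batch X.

Sorted (descending): 85, 85, 84, 79, 79, 43, 38
The 2 values of 85 occupy positions 1–2 → average rank (1+2)/2 = 1.5.
The 2 values of 79 occupy positions 4–5 → average rank (4+5)/2 = 4.5.
Batch X values → pooled ranks: 79→4.5, 43→6, 85→1.5, 38→7
Rank sum = 4.5 + 6 + 1.5 + 7 = 19

19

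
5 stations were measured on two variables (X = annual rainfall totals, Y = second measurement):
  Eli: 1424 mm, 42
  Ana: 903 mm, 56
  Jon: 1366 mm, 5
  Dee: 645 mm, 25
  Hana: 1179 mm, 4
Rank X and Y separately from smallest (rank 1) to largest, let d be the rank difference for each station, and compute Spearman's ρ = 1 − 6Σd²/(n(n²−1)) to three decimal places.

Ranks of variable 1: 5, 2, 4, 1, 3
Ranks of variable 2: 4, 5, 2, 3, 1
d = r₁ − r₂: 1, -3, 2, -2, 2
d²: 1, 9, 4, 4, 4; Σd² = 22
ρ = 1 − 6·22/(5·24) = 1 − 132/120 = -0.100

-0.100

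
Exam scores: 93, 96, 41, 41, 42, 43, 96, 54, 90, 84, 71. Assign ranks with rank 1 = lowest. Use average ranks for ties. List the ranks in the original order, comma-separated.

9, 10.5, 1.5, 1.5, 3, 4, 10.5, 5, 8, 7, 6

Sorted (ascending): 41, 41, 42, 43, 54, 71, 84, 90, 93, 96, 96
The 2 values of 41 occupy positions 1–2 → average rank (1+2)/2 = 1.5.
The 2 values of 96 occupy positions 10–11 → average rank (10+11)/2 = 10.5.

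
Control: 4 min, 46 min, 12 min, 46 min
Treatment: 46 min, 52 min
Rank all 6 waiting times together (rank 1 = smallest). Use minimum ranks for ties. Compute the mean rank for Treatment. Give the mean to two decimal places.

4.50

Sorted (ascending): 4, 12, 46, 46, 46, 52
The 3 values of 46 occupy positions 3–5 → each gets rank 3.
Treatment values → pooled ranks: 46→3, 52→6
Mean rank = (3 + 6) / 2 = 4.50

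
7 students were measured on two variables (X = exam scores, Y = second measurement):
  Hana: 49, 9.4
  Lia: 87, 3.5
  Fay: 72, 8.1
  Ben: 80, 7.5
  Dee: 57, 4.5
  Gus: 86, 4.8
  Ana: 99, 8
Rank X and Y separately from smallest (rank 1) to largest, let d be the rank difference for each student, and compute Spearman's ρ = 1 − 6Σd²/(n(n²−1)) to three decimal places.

-0.393

Ranks of variable 1: 1, 6, 3, 4, 2, 5, 7
Ranks of variable 2: 7, 1, 6, 4, 2, 3, 5
d = r₁ − r₂: -6, 5, -3, 0, 0, 2, 2
d²: 36, 25, 9, 0, 0, 4, 4; Σd² = 78
ρ = 1 − 6·78/(7·48) = 1 − 468/336 = -0.393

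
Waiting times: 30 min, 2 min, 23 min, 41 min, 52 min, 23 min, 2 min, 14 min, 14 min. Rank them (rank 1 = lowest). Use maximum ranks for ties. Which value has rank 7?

Sorted (ascending): 2, 2, 14, 14, 23, 23, 30, 41, 52
The 2 values of 2 occupy positions 1–2 → each gets rank 2.
The 2 values of 14 occupy positions 3–4 → each gets rank 4.
The 2 values of 23 occupy positions 5–6 → each gets rank 6.
Rank 7 → value 30.

30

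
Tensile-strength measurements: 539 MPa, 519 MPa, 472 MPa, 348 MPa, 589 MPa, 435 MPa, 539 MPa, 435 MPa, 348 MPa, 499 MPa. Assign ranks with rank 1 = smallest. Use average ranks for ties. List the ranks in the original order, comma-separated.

8.5, 7, 5, 1.5, 10, 3.5, 8.5, 3.5, 1.5, 6

Sorted (ascending): 348, 348, 435, 435, 472, 499, 519, 539, 539, 589
The 2 values of 348 occupy positions 1–2 → average rank (1+2)/2 = 1.5.
The 2 values of 435 occupy positions 3–4 → average rank (3+4)/2 = 3.5.
The 2 values of 539 occupy positions 8–9 → average rank (8+9)/2 = 8.5.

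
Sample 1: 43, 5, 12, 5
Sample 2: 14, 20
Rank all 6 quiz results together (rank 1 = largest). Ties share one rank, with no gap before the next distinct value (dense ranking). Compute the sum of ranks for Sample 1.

Sorted (descending): 43, 20, 14, 12, 5, 5
The 2 values of 5 share dense rank 5.
Remaining distinct values take the next consecutive integers.
Sample 1 values → pooled ranks: 43→1, 5→5, 12→4, 5→5
Rank sum = 1 + 5 + 4 + 5 = 15

15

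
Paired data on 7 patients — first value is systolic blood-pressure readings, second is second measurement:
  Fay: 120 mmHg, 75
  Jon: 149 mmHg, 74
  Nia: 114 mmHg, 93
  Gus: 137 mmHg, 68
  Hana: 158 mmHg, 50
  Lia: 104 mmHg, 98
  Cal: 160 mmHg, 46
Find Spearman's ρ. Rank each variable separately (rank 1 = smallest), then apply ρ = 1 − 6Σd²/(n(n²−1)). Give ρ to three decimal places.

-0.964

Ranks of variable 1: 3, 5, 2, 4, 6, 1, 7
Ranks of variable 2: 5, 4, 6, 3, 2, 7, 1
d = r₁ − r₂: -2, 1, -4, 1, 4, -6, 6
d²: 4, 1, 16, 1, 16, 36, 36; Σd² = 110
ρ = 1 − 6·110/(7·48) = 1 − 660/336 = -0.964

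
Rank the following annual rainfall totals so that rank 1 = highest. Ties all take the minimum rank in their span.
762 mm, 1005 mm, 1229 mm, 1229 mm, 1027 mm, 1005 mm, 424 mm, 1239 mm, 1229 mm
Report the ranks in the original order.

Sorted (descending): 1239, 1229, 1229, 1229, 1027, 1005, 1005, 762, 424
The 3 values of 1229 occupy positions 2–4 → each gets rank 2.
The 2 values of 1005 occupy positions 6–7 → each gets rank 6.

8, 6, 2, 2, 5, 6, 9, 1, 2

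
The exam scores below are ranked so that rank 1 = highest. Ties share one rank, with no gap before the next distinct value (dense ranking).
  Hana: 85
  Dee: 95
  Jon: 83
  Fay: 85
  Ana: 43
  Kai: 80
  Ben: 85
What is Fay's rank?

Sorted (descending): 95, 85, 85, 85, 83, 80, 43
The 3 values of 85 share dense rank 2.
Remaining distinct values take the next consecutive integers.
Fay has value 85 → rank 2.

2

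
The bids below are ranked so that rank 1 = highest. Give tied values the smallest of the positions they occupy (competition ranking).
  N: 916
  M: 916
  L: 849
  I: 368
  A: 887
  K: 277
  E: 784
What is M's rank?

1

Sorted (descending): 916, 916, 887, 849, 784, 368, 277
The 2 values of 916 occupy positions 1–2 → each gets rank 1.
M has value 916 → rank 1.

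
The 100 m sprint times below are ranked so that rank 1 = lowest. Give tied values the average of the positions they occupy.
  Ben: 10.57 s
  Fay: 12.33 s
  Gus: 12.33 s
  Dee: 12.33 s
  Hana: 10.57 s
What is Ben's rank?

1.5

Sorted (ascending): 10.57, 10.57, 12.33, 12.33, 12.33
The 2 values of 10.57 occupy positions 1–2 → average rank (1+2)/2 = 1.5.
The 3 values of 12.33 occupy positions 3–5 → average rank 4.
Ben has value 10.57 s → rank 1.5.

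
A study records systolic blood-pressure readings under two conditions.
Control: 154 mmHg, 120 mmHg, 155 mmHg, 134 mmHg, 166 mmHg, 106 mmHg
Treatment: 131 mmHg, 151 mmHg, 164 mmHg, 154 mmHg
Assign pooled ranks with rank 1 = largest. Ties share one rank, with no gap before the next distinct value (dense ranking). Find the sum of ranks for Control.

31

Sorted (descending): 166, 164, 155, 154, 154, 151, 134, 131, 120, 106
The 2 values of 154 share dense rank 4.
Remaining distinct values take the next consecutive integers.
Control values → pooled ranks: 154→4, 120→8, 155→3, 134→6, 166→1, 106→9
Rank sum = 4 + 8 + 3 + 6 + 1 + 9 = 31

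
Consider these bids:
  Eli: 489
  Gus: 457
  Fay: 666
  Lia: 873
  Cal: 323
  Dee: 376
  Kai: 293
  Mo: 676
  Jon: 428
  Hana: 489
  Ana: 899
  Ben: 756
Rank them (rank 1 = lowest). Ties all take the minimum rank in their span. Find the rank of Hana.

6

Sorted (ascending): 293, 323, 376, 428, 457, 489, 489, 666, 676, 756, 873, 899
The 2 values of 489 occupy positions 6–7 → each gets rank 6.
Hana has value 489 → rank 6.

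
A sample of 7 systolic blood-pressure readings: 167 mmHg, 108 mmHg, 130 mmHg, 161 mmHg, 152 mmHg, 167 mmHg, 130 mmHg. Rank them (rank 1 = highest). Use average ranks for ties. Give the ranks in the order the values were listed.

Sorted (descending): 167, 167, 161, 152, 130, 130, 108
The 2 values of 167 occupy positions 1–2 → average rank (1+2)/2 = 1.5.
The 2 values of 130 occupy positions 5–6 → average rank (5+6)/2 = 5.5.

1.5, 7, 5.5, 3, 4, 1.5, 5.5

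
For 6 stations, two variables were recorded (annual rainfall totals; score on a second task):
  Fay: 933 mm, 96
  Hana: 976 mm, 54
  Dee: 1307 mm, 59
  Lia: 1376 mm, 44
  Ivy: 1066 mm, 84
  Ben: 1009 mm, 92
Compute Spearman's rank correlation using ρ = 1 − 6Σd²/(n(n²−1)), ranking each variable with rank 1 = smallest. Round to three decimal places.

Ranks of variable 1: 1, 2, 5, 6, 4, 3
Ranks of variable 2: 6, 2, 3, 1, 4, 5
d = r₁ − r₂: -5, 0, 2, 5, 0, -2
d²: 25, 0, 4, 25, 0, 4; Σd² = 58
ρ = 1 − 6·58/(6·35) = 1 − 348/210 = -0.657

-0.657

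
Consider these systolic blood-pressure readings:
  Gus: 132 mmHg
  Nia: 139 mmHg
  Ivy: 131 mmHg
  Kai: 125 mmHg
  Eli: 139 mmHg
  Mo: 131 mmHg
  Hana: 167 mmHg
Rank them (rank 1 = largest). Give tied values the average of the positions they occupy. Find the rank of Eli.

Sorted (descending): 167, 139, 139, 132, 131, 131, 125
The 2 values of 139 occupy positions 2–3 → average rank (2+3)/2 = 2.5.
The 2 values of 131 occupy positions 5–6 → average rank (5+6)/2 = 5.5.
Eli has value 139 mmHg → rank 2.5.

2.5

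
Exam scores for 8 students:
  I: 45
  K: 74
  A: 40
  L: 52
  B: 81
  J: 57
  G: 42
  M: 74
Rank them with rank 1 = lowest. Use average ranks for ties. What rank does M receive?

6.5

Sorted (ascending): 40, 42, 45, 52, 57, 74, 74, 81
The 2 values of 74 occupy positions 6–7 → average rank (6+7)/2 = 6.5.
M has value 74 → rank 6.5.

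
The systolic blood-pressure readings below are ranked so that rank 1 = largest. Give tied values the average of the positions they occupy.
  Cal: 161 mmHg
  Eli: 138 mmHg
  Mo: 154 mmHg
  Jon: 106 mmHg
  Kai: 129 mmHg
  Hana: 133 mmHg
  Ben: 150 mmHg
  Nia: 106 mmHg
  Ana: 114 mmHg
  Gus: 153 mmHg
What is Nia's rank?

Sorted (descending): 161, 154, 153, 150, 138, 133, 129, 114, 106, 106
The 2 values of 106 occupy positions 9–10 → average rank (9+10)/2 = 9.5.
Nia has value 106 mmHg → rank 9.5.

9.5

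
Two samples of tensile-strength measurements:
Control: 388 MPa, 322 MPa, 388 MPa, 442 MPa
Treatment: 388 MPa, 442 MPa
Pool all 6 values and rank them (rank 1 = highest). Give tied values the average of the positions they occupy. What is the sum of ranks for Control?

15.5

Sorted (descending): 442, 442, 388, 388, 388, 322
The 2 values of 442 occupy positions 1–2 → average rank (1+2)/2 = 1.5.
The 3 values of 388 occupy positions 3–5 → average rank 4.
Control values → pooled ranks: 388→4, 322→6, 388→4, 442→1.5
Rank sum = 4 + 6 + 4 + 1.5 = 15.5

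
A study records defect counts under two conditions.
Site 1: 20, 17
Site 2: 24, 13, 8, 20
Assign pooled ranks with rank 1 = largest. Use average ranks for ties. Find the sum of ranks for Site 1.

Sorted (descending): 24, 20, 20, 17, 13, 8
The 2 values of 20 occupy positions 2–3 → average rank (2+3)/2 = 2.5.
Site 1 values → pooled ranks: 20→2.5, 17→4
Rank sum = 2.5 + 4 = 6.5

6.5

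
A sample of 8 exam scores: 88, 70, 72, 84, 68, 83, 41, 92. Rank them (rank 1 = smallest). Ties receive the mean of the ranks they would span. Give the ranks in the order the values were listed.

7, 3, 4, 6, 2, 5, 1, 8

Sorted (ascending): 41, 68, 70, 72, 83, 84, 88, 92
No ties — each value takes its position as its rank.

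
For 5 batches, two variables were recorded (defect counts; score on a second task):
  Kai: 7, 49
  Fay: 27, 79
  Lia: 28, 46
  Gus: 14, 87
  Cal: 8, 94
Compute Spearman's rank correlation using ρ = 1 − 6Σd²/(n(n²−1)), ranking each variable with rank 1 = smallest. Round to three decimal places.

Ranks of variable 1: 1, 4, 5, 3, 2
Ranks of variable 2: 2, 3, 1, 4, 5
d = r₁ − r₂: -1, 1, 4, -1, -3
d²: 1, 1, 16, 1, 9; Σd² = 28
ρ = 1 − 6·28/(5·24) = 1 − 168/120 = -0.400

-0.400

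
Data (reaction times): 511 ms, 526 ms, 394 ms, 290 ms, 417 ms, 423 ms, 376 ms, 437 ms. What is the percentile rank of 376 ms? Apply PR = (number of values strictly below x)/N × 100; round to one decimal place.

12.5

N = 8.
Strictly below 376: 1. Equal to 376: 1.
PR = 1/8 × 100 = 12.5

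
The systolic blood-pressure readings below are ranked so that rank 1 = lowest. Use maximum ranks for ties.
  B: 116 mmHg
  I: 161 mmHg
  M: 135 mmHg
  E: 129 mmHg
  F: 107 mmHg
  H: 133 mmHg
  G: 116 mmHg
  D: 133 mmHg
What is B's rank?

3

Sorted (ascending): 107, 116, 116, 129, 133, 133, 135, 161
The 2 values of 116 occupy positions 2–3 → each gets rank 3.
The 2 values of 133 occupy positions 5–6 → each gets rank 6.
B has value 116 mmHg → rank 3.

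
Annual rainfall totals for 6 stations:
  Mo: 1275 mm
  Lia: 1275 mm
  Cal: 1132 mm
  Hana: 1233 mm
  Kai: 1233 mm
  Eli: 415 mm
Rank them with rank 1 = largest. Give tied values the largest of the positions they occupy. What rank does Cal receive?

Sorted (descending): 1275, 1275, 1233, 1233, 1132, 415
The 2 values of 1275 occupy positions 1–2 → each gets rank 2.
The 2 values of 1233 occupy positions 3–4 → each gets rank 4.
Cal has value 1132 mm → rank 5.

5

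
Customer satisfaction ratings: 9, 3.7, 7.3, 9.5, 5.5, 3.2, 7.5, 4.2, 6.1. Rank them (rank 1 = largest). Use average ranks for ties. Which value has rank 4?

7.3

Sorted (descending): 9.5, 9, 7.5, 7.3, 6.1, 5.5, 4.2, 3.7, 3.2
No ties — each value takes its position as its rank.
Rank 4 → value 7.3.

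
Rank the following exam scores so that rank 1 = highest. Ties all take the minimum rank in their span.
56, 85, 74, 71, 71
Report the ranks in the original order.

Sorted (descending): 85, 74, 71, 71, 56
The 2 values of 71 occupy positions 3–4 → each gets rank 3.

5, 1, 2, 3, 3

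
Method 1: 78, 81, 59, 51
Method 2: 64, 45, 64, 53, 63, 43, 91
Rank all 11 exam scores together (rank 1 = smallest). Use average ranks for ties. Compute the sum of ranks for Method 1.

Sorted (ascending): 43, 45, 51, 53, 59, 63, 64, 64, 78, 81, 91
The 2 values of 64 occupy positions 7–8 → average rank (7+8)/2 = 7.5.
Method 1 values → pooled ranks: 78→9, 81→10, 59→5, 51→3
Rank sum = 9 + 10 + 5 + 3 = 27

27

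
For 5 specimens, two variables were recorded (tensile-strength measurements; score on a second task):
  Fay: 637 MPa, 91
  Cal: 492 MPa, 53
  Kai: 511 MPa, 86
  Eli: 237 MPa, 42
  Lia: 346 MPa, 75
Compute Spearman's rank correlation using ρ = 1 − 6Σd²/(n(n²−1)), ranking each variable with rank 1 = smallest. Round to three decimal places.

Ranks of variable 1: 5, 3, 4, 1, 2
Ranks of variable 2: 5, 2, 4, 1, 3
d = r₁ − r₂: 0, 1, 0, 0, -1
d²: 0, 1, 0, 0, 1; Σd² = 2
ρ = 1 − 6·2/(5·24) = 1 − 12/120 = 0.900

0.900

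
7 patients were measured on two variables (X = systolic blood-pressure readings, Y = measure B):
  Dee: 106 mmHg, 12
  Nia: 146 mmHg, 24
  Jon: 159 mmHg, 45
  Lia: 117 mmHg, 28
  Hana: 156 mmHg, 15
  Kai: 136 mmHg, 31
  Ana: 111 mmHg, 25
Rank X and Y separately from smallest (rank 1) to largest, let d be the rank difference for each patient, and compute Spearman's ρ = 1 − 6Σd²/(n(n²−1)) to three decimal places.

Ranks of variable 1: 1, 5, 7, 3, 6, 4, 2
Ranks of variable 2: 1, 3, 7, 5, 2, 6, 4
d = r₁ − r₂: 0, 2, 0, -2, 4, -2, -2
d²: 0, 4, 0, 4, 16, 4, 4; Σd² = 32
ρ = 1 − 6·32/(7·48) = 1 − 192/336 = 0.429

0.429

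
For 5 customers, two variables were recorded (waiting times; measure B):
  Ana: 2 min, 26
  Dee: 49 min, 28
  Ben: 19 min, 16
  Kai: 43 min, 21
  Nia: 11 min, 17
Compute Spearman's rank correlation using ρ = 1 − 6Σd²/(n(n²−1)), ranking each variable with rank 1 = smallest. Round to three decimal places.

0.300

Ranks of variable 1: 1, 5, 3, 4, 2
Ranks of variable 2: 4, 5, 1, 3, 2
d = r₁ − r₂: -3, 0, 2, 1, 0
d²: 9, 0, 4, 1, 0; Σd² = 14
ρ = 1 − 6·14/(5·24) = 1 − 84/120 = 0.300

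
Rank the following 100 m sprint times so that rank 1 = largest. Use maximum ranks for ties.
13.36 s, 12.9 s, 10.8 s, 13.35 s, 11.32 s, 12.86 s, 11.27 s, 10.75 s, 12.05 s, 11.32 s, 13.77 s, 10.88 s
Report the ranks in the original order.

Sorted (descending): 13.77, 13.36, 13.35, 12.9, 12.86, 12.05, 11.32, 11.32, 11.27, 10.88, 10.8, 10.75
The 2 values of 11.32 occupy positions 7–8 → each gets rank 8.

2, 4, 11, 3, 8, 5, 9, 12, 6, 8, 1, 10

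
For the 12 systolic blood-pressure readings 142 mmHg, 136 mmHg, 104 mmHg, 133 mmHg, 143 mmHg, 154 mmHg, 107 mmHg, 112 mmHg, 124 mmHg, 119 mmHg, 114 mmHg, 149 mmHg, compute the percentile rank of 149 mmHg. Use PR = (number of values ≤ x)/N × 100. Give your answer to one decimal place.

N = 12.
Strictly below 149: 10. Equal to 149: 1.
PR = 11/12 × 100 = 91.7

91.7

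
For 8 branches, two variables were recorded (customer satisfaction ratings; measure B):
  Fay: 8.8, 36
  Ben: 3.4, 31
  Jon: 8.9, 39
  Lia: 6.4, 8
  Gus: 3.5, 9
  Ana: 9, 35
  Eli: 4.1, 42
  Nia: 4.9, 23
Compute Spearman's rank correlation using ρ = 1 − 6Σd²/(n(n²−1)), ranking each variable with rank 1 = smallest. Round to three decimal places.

Ranks of variable 1: 6, 1, 7, 5, 2, 8, 3, 4
Ranks of variable 2: 6, 4, 7, 1, 2, 5, 8, 3
d = r₁ − r₂: 0, -3, 0, 4, 0, 3, -5, 1
d²: 0, 9, 0, 16, 0, 9, 25, 1; Σd² = 60
ρ = 1 − 6·60/(8·63) = 1 − 360/504 = 0.286

0.286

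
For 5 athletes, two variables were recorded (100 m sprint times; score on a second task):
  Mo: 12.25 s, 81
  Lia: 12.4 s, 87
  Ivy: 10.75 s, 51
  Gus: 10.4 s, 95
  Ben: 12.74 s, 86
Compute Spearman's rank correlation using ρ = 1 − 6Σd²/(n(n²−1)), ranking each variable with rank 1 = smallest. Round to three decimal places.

-0.100

Ranks of variable 1: 3, 4, 2, 1, 5
Ranks of variable 2: 2, 4, 1, 5, 3
d = r₁ − r₂: 1, 0, 1, -4, 2
d²: 1, 0, 1, 16, 4; Σd² = 22
ρ = 1 − 6·22/(5·24) = 1 − 132/120 = -0.100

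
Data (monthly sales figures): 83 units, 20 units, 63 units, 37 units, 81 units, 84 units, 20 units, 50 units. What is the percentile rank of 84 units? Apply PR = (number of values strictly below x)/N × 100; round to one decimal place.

N = 8.
Strictly below 84: 7. Equal to 84: 1.
PR = 7/8 × 100 = 87.5

87.5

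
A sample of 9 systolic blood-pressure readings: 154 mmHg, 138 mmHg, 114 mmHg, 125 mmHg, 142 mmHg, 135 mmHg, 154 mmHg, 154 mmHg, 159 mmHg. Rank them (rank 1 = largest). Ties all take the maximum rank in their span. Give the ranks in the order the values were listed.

Sorted (descending): 159, 154, 154, 154, 142, 138, 135, 125, 114
The 3 values of 154 occupy positions 2–4 → each gets rank 4.

4, 6, 9, 8, 5, 7, 4, 4, 1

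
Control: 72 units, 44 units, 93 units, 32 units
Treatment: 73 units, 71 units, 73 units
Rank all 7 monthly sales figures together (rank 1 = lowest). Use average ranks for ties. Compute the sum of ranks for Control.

Sorted (ascending): 32, 44, 71, 72, 73, 73, 93
The 2 values of 73 occupy positions 5–6 → average rank (5+6)/2 = 5.5.
Control values → pooled ranks: 72→4, 44→2, 93→7, 32→1
Rank sum = 4 + 2 + 7 + 1 = 14

14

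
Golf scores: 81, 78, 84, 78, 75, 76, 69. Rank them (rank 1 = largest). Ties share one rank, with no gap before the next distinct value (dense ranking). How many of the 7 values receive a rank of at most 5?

6

Sorted (descending): 84, 81, 78, 78, 76, 75, 69
The 2 values of 78 share dense rank 3.
Remaining distinct values take the next consecutive integers.
Ranks ≤ 5: {1, 2, 3, 3, 4, 5} → 6 values.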